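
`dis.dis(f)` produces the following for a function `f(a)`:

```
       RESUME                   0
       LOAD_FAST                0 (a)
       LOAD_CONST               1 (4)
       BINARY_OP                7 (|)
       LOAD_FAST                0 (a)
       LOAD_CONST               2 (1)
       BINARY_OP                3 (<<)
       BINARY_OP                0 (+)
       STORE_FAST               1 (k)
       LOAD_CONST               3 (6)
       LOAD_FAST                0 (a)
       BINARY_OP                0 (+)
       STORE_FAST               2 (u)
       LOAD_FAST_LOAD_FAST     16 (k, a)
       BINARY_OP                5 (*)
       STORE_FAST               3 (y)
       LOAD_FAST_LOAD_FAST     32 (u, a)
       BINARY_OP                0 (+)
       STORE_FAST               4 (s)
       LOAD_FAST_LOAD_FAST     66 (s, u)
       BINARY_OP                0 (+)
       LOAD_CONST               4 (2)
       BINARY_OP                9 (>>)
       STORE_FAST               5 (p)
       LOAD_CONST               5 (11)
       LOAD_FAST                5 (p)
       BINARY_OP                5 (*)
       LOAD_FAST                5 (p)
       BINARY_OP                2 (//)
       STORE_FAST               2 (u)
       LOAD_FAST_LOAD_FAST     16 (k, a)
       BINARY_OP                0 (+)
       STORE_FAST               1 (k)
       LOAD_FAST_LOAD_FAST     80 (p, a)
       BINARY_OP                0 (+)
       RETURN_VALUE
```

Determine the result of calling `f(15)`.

LOAD_FAST a → push 15. Stack: [15]
LOAD_CONST → push 4. Stack: [15, 4]
BINARY_OP | → 15 | 4 = 15. Stack: [15]
LOAD_FAST a → push 15. Stack: [15, 15]
LOAD_CONST → push 1. Stack: [15, 15, 1]
BINARY_OP << → 15 << 1 = 30. Stack: [15, 30]
BINARY_OP + → 15 + 30 = 45. Stack: [45]
STORE_FAST k → k=45. Stack: []
LOAD_CONST → push 6. Stack: [6]
LOAD_FAST a → push 15. Stack: [6, 15]
BINARY_OP + → 6 + 15 = 21. Stack: [21]
STORE_FAST u → u=21. Stack: []
LOAD_FAST_LOAD_FAST k,a → push 45,15. Stack: [45, 15]
BINARY_OP * → 45 * 15 = 675. Stack: [675]
STORE_FAST y → y=675. Stack: []
LOAD_FAST_LOAD_FAST u,a → push 21,15. Stack: [21, 15]
BINARY_OP + → 21 + 15 = 36. Stack: [36]
STORE_FAST s → s=36. Stack: []
LOAD_FAST_LOAD_FAST s,u → push 36,21. Stack: [36, 21]
BINARY_OP + → 36 + 21 = 57. Stack: [57]
LOAD_CONST → push 2. Stack: [57, 2]
BINARY_OP >> → 57 >> 2 = 14. Stack: [14]
STORE_FAST p → p=14. Stack: []
LOAD_CONST → push 11. Stack: [11]
LOAD_FAST p → push 14. Stack: [11, 14]
BINARY_OP * → 11 * 14 = 154. Stack: [154]
LOAD_FAST p → push 14. Stack: [154, 14]
BINARY_OP // → 154 // 14 = 11. Stack: [11]
STORE_FAST u → u=11. Stack: []
LOAD_FAST_LOAD_FAST k,a → push 45,15. Stack: [45, 15]
BINARY_OP + → 45 + 15 = 60. Stack: [60]
STORE_FAST k → k=60. Stack: []
LOAD_FAST_LOAD_FAST p,a → push 14,15. Stack: [14, 15]
BINARY_OP + → 14 + 15 = 29. Stack: [29]
RETURN_VALUE → return 29.

29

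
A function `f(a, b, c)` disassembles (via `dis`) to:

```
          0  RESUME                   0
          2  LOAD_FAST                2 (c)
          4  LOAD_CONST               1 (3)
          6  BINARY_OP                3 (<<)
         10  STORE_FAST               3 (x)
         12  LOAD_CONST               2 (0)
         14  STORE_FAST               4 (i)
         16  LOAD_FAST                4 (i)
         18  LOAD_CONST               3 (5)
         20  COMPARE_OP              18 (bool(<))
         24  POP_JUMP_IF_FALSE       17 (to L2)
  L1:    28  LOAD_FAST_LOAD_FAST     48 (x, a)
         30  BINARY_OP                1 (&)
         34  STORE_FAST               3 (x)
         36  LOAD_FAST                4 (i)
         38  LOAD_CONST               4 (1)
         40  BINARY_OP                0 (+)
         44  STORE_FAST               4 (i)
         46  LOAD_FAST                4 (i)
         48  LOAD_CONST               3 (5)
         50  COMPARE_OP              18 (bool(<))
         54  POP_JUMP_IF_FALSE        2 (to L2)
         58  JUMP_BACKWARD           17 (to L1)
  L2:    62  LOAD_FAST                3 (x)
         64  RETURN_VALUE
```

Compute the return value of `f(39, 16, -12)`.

32

LOAD_FAST c → push -12
LOAD_CONST → push 3
BINARY_OP << → -12 << 3 = -96
STORE_FAST x → x=-96
LOAD_CONST → push 0
STORE_FAST i → i=0
LOAD_FAST i → push 0
LOAD_CONST → push 5
COMPARE_OP bool(<) → 0 vs 5 = True
POP_JUMP_IF_FALSE → pop True; no jump
LOAD_FAST_LOAD_FAST x,a → push -96,39
BINARY_OP & → -96 & 39 = 32
STORE_FAST x → x=32
LOAD_FAST i → push 0
LOAD_CONST → push 1
BINARY_OP + → 0 + 1 = 1
STORE_FAST i → i=1
LOAD_FAST i → push 1
LOAD_CONST → push 5
COMPARE_OP bool(<) → 1 vs 5 = True
POP_JUMP_IF_FALSE → pop True; no jump
LOAD_FAST_LOAD_FAST x,a → push 32,39
BINARY_OP & → 32 & 39 = 32
STORE_FAST x → x=32
LOAD_FAST i → push 1
LOAD_CONST → push 1
BINARY_OP + → 1 + 1 = 2
STORE_FAST i → i=2
LOAD_FAST i → push 2
LOAD_CONST → push 5
COMPARE_OP bool(<) → 2 vs 5 = True
POP_JUMP_IF_FALSE → pop True; no jump
LOAD_FAST_LOAD_FAST x,a → push 32,39
BINARY_OP & → 32 & 39 = 32
STORE_FAST x → x=32
LOAD_FAST i → push 2
LOAD_CONST → push 1
BINARY_OP + → 2 + 1 = 3
STORE_FAST i → i=3
LOAD_FAST i → push 3
LOAD_CONST → push 5
COMPARE_OP bool(<) → 3 vs 5 = True
POP_JUMP_IF_FALSE → pop True; no jump
LOAD_FAST_LOAD_FAST x,a → push 32,39
BINARY_OP & → 32 & 39 = 32
STORE_FAST x → x=32
LOAD_FAST i → push 3
LOAD_CONST → push 1
BINARY_OP + → 3 + 1 = 4
STORE_FAST i → i=4
LOAD_FAST i → push 4
LOAD_CONST → push 5
COMPARE_OP bool(<) → 4 vs 5 = True
POP_JUMP_IF_FALSE → pop True; no jump
LOAD_FAST_LOAD_FAST x,a → push 32,39
BINARY_OP & → 32 & 39 = 32
STORE_FAST x → x=32
LOAD_FAST i → push 4
LOAD_CONST → push 1
BINARY_OP + → 4 + 1 = 5
STORE_FAST i → i=5
LOAD_FAST i → push 5
LOAD_CONST → push 5
COMPARE_OP bool(<) → 5 vs 5 = False
POP_JUMP_IF_FALSE → pop False; jump
LOAD_FAST x → push 32
RETURN_VALUE → return 32.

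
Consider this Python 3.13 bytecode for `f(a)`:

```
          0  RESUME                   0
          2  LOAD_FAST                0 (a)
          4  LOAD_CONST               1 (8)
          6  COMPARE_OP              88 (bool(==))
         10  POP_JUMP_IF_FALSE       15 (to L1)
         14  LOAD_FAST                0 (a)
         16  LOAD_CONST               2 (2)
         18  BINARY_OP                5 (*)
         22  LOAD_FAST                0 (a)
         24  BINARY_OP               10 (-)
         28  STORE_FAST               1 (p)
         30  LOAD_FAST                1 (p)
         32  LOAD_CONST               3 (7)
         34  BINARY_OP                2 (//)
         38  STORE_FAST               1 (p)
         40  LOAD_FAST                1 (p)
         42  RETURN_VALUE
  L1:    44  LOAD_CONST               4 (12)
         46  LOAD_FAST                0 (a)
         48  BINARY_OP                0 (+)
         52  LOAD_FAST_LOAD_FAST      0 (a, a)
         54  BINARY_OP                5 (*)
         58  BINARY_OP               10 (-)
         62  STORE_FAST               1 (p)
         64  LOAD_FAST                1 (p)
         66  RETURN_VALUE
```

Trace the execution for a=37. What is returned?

-1320

LOAD_FAST a → push 37. Stack: [37]
LOAD_CONST → push 8. Stack: [37, 8]
COMPARE_OP bool(==) → 37 vs 8 = False. Stack: [False]
POP_JUMP_IF_FALSE → pop False; jump. Stack: []
LOAD_CONST → push 12. Stack: [12]
LOAD_FAST a → push 37. Stack: [12, 37]
BINARY_OP + → 12 + 37 = 49. Stack: [49]
LOAD_FAST_LOAD_FAST a,a → push 37,37. Stack: [49, 37, 37]
BINARY_OP * → 37 * 37 = 1369. Stack: [49, 1369]
BINARY_OP - → 49 - 1369 = -1320. Stack: [-1320]
STORE_FAST p → p=-1320. Stack: []
LOAD_FAST p → push -1320. Stack: [-1320]
RETURN_VALUE → return -1320.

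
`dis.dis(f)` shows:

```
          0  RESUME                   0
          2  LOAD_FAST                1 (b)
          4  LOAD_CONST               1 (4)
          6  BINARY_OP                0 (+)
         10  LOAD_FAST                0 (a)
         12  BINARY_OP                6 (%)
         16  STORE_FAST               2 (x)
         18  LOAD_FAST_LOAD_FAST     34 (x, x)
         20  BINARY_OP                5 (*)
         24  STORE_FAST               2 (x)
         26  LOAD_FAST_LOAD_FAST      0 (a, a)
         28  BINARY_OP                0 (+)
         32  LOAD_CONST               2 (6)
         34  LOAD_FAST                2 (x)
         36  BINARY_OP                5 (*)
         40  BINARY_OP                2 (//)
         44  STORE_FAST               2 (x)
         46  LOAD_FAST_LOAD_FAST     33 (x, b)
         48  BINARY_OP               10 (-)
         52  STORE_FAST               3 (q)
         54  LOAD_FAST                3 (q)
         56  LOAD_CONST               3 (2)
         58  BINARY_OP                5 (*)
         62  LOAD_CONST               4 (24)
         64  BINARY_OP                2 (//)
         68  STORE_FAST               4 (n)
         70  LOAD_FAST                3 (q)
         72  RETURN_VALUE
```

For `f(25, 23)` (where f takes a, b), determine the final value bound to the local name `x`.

LOAD_FAST b → push 23. Stack: [23]
LOAD_CONST → push 4. Stack: [23, 4]
BINARY_OP + → 23 + 4 = 27. Stack: [27]
LOAD_FAST a → push 25. Stack: [27, 25]
BINARY_OP % → 27 % 25 = 2. Stack: [2]
STORE_FAST x → x=2. Stack: []
LOAD_FAST_LOAD_FAST x,x → push 2,2. Stack: [2, 2]
BINARY_OP * → 2 * 2 = 4. Stack: [4]
STORE_FAST x → x=4. Stack: []
LOAD_FAST_LOAD_FAST a,a → push 25,25. Stack: [25, 25]
BINARY_OP + → 25 + 25 = 50. Stack: [50]
LOAD_CONST → push 6. Stack: [50, 6]
LOAD_FAST x → push 4. Stack: [50, 6, 4]
BINARY_OP * → 6 * 4 = 24. Stack: [50, 24]
BINARY_OP // → 50 // 24 = 2. Stack: [2]
STORE_FAST x → x=2. Stack: []
LOAD_FAST_LOAD_FAST x,b → push 2,23. Stack: [2, 23]
BINARY_OP - → 2 - 23 = -21. Stack: [-21]
STORE_FAST q → q=-21. Stack: []
LOAD_FAST q → push -21. Stack: [-21]
LOAD_CONST → push 2. Stack: [-21, 2]
BINARY_OP * → -21 * 2 = -42. Stack: [-42]
LOAD_CONST → push 24. Stack: [-42, 24]
BINARY_OP // → -42 // 24 = -2. Stack: [-2]
STORE_FAST n → n=-2. Stack: []
LOAD_FAST q → push -21. Stack: [-21]
RETURN_VALUE → return -21.

2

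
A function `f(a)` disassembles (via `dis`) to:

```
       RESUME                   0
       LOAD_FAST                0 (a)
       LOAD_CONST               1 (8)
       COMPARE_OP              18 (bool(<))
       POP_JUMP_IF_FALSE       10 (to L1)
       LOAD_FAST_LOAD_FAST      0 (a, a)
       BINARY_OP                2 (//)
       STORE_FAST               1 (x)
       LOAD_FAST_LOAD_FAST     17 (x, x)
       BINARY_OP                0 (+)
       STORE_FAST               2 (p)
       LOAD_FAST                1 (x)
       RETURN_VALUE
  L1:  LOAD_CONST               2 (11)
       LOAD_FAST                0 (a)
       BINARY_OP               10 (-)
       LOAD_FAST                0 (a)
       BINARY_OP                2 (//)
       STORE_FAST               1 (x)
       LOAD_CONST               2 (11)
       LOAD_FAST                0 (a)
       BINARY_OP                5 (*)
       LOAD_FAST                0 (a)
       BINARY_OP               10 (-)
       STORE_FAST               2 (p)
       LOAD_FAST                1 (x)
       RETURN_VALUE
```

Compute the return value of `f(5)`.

LOAD_FAST a → push 5. Stack: [5]
LOAD_CONST → push 8. Stack: [5, 8]
COMPARE_OP bool(<) → 5 vs 8 = True. Stack: [True]
POP_JUMP_IF_FALSE → pop True; no jump. Stack: []
LOAD_FAST_LOAD_FAST a,a → push 5,5. Stack: [5, 5]
BINARY_OP // → 5 // 5 = 1. Stack: [1]
STORE_FAST x → x=1. Stack: []
LOAD_FAST_LOAD_FAST x,x → push 1,1. Stack: [1, 1]
BINARY_OP + → 1 + 1 = 2. Stack: [2]
STORE_FAST p → p=2. Stack: []
LOAD_FAST x → push 1. Stack: [1]
RETURN_VALUE → return 1.

1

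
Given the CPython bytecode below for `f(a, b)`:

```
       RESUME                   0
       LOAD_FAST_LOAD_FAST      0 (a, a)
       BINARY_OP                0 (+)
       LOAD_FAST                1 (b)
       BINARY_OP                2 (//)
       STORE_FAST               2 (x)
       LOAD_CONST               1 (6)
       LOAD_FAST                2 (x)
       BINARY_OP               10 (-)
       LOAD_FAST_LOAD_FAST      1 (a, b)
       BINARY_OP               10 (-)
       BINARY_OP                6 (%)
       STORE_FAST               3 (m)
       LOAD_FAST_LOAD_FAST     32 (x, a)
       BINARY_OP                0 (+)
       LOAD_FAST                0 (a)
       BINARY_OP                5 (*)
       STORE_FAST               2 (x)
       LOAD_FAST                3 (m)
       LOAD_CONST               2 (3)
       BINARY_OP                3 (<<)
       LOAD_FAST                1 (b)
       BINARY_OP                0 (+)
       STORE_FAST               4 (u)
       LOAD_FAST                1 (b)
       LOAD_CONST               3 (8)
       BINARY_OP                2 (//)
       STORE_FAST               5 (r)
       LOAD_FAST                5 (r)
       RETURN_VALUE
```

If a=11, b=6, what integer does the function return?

LOAD_FAST_LOAD_FAST a,a → push 11,11. Stack: [11, 11]
BINARY_OP + → 11 + 11 = 22. Stack: [22]
LOAD_FAST b → push 6. Stack: [22, 6]
BINARY_OP // → 22 // 6 = 3. Stack: [3]
STORE_FAST x → x=3. Stack: []
LOAD_CONST → push 6. Stack: [6]
LOAD_FAST x → push 3. Stack: [6, 3]
BINARY_OP - → 6 - 3 = 3. Stack: [3]
LOAD_FAST_LOAD_FAST a,b → push 11,6. Stack: [3, 11, 6]
BINARY_OP - → 11 - 6 = 5. Stack: [3, 5]
BINARY_OP % → 3 % 5 = 3. Stack: [3]
STORE_FAST m → m=3. Stack: []
LOAD_FAST_LOAD_FAST x,a → push 3,11. Stack: [3, 11]
BINARY_OP + → 3 + 11 = 14. Stack: [14]
LOAD_FAST a → push 11. Stack: [14, 11]
BINARY_OP * → 14 * 11 = 154. Stack: [154]
STORE_FAST x → x=154. Stack: []
LOAD_FAST m → push 3. Stack: [3]
LOAD_CONST → push 3. Stack: [3, 3]
BINARY_OP << → 3 << 3 = 24. Stack: [24]
LOAD_FAST b → push 6. Stack: [24, 6]
BINARY_OP + → 24 + 6 = 30. Stack: [30]
STORE_FAST u → u=30. Stack: []
LOAD_FAST b → push 6. Stack: [6]
LOAD_CONST → push 8. Stack: [6, 8]
BINARY_OP // → 6 // 8 = 0. Stack: [0]
STORE_FAST r → r=0. Stack: []
LOAD_FAST r → push 0. Stack: [0]
RETURN_VALUE → return 0.

0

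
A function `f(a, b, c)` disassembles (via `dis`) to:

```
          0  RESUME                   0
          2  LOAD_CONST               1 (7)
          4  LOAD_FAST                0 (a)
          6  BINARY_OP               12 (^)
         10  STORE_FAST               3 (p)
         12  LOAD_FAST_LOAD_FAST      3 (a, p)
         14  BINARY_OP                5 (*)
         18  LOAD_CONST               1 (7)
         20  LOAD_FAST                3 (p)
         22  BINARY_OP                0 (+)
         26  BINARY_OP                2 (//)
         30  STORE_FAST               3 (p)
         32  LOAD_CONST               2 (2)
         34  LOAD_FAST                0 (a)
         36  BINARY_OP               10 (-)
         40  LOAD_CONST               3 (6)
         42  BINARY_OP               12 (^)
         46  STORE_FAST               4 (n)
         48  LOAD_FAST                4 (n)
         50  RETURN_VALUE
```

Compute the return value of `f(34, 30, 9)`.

LOAD_CONST → push 7. Stack: [7]
LOAD_FAST a → push 34. Stack: [7, 34]
BINARY_OP ^ → 7 ^ 34 = 37. Stack: [37]
STORE_FAST p → p=37. Stack: []
LOAD_FAST_LOAD_FAST a,p → push 34,37. Stack: [34, 37]
BINARY_OP * → 34 * 37 = 1258. Stack: [1258]
LOAD_CONST → push 7. Stack: [1258, 7]
LOAD_FAST p → push 37. Stack: [1258, 7, 37]
BINARY_OP + → 7 + 37 = 44. Stack: [1258, 44]
BINARY_OP // → 1258 // 44 = 28. Stack: [28]
STORE_FAST p → p=28. Stack: []
LOAD_CONST → push 2. Stack: [2]
LOAD_FAST a → push 34. Stack: [2, 34]
BINARY_OP - → 2 - 34 = -32. Stack: [-32]
LOAD_CONST → push 6. Stack: [-32, 6]
BINARY_OP ^ → -32 ^ 6 = -26. Stack: [-26]
STORE_FAST n → n=-26. Stack: []
LOAD_FAST n → push -26. Stack: [-26]
RETURN_VALUE → return -26.

-26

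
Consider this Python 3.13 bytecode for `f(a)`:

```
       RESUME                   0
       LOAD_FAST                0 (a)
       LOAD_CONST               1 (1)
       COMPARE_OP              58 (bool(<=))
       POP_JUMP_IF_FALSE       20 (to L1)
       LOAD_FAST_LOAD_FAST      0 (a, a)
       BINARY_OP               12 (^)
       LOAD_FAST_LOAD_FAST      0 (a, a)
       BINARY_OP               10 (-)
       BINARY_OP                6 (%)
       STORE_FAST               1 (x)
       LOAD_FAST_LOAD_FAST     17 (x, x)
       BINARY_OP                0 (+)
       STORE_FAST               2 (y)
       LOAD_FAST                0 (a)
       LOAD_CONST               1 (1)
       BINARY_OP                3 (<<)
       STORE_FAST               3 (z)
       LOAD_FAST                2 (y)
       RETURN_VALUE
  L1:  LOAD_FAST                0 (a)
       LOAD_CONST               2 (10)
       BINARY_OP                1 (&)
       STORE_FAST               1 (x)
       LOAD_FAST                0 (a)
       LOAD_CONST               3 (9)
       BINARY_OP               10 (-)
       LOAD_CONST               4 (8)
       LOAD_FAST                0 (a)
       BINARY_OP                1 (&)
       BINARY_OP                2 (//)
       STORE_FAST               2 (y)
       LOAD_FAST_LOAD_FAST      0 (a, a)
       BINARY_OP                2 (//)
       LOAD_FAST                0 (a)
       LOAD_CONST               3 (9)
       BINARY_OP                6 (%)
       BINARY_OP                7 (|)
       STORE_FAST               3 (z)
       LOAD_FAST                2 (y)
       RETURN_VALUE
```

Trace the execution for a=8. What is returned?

-1

LOAD_FAST a → push 8. Stack: [8]
LOAD_CONST → push 1. Stack: [8, 1]
COMPARE_OP bool(<=) → 8 vs 1 = False. Stack: [False]
POP_JUMP_IF_FALSE → pop False; jump. Stack: []
LOAD_FAST a → push 8. Stack: [8]
LOAD_CONST → push 10. Stack: [8, 10]
BINARY_OP & → 8 & 10 = 8. Stack: [8]
STORE_FAST x → x=8. Stack: []
LOAD_FAST a → push 8. Stack: [8]
LOAD_CONST → push 9. Stack: [8, 9]
BINARY_OP - → 8 - 9 = -1. Stack: [-1]
LOAD_CONST → push 8. Stack: [-1, 8]
LOAD_FAST a → push 8. Stack: [-1, 8, 8]
BINARY_OP & → 8 & 8 = 8. Stack: [-1, 8]
BINARY_OP // → -1 // 8 = -1. Stack: [-1]
STORE_FAST y → y=-1. Stack: []
LOAD_FAST_LOAD_FAST a,a → push 8,8. Stack: [8, 8]
BINARY_OP // → 8 // 8 = 1. Stack: [1]
LOAD_FAST a → push 8. Stack: [1, 8]
LOAD_CONST → push 9. Stack: [1, 8, 9]
BINARY_OP % → 8 % 9 = 8. Stack: [1, 8]
BINARY_OP | → 1 | 8 = 9. Stack: [9]
STORE_FAST z → z=9. Stack: []
LOAD_FAST y → push -1. Stack: [-1]
RETURN_VALUE → return -1.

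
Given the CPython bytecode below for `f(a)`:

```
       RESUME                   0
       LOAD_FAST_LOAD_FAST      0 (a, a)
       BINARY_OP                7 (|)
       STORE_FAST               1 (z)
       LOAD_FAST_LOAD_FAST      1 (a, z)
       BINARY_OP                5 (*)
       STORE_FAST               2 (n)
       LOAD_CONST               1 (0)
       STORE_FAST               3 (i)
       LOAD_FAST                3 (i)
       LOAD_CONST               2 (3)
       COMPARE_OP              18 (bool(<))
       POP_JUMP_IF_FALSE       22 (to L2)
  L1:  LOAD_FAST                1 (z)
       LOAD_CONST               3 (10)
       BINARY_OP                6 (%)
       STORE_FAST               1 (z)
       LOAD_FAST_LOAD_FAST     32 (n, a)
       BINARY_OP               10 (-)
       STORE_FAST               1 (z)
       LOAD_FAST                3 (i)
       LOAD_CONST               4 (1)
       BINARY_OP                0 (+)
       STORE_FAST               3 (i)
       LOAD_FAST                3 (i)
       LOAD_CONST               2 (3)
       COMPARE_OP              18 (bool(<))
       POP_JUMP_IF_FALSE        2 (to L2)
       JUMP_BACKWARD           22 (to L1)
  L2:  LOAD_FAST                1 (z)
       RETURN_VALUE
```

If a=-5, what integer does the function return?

LOAD_FAST_LOAD_FAST a,a → push -5,-5. Stack: [-5, -5]
BINARY_OP | → -5 | -5 = -5. Stack: [-5]
STORE_FAST z → z=-5. Stack: []
LOAD_FAST_LOAD_FAST a,z → push -5,-5. Stack: [-5, -5]
BINARY_OP * → -5 * -5 = 25. Stack: [25]
STORE_FAST n → n=25. Stack: []
LOAD_CONST → push 0. Stack: [0]
STORE_FAST i → i=0. Stack: []
LOAD_FAST i → push 0. Stack: [0]
LOAD_CONST → push 3. Stack: [0, 3]
COMPARE_OP bool(<) → 0 vs 3 = True. Stack: [True]
POP_JUMP_IF_FALSE → pop True; no jump. Stack: []
LOAD_FAST z → push -5. Stack: [-5]
LOAD_CONST → push 10. Stack: [-5, 10]
BINARY_OP % → -5 % 10 = 5. Stack: [5]
STORE_FAST z → z=5. Stack: []
LOAD_FAST_LOAD_FAST n,a → push 25,-5. Stack: [25, -5]
BINARY_OP - → 25 - -5 = 30. Stack: [30]
STORE_FAST z → z=30. Stack: []
LOAD_FAST i → push 0. Stack: [0]
LOAD_CONST → push 1. Stack: [0, 1]
BINARY_OP + → 0 + 1 = 1. Stack: [1]
STORE_FAST i → i=1. Stack: []
LOAD_FAST i → push 1. Stack: [1]
LOAD_CONST → push 3. Stack: [1, 3]
COMPARE_OP bool(<) → 1 vs 3 = True. Stack: [True]
POP_JUMP_IF_FALSE → pop True; no jump. Stack: []
LOAD_FAST z → push 30. Stack: [30]
LOAD_CONST → push 10. Stack: [30, 10]
BINARY_OP % → 30 % 10 = 0. Stack: [0]
STORE_FAST z → z=0. Stack: []
LOAD_FAST_LOAD_FAST n,a → push 25,-5. Stack: [25, -5]
BINARY_OP - → 25 - -5 = 30. Stack: [30]
STORE_FAST z → z=30. Stack: []
LOAD_FAST i → push 1. Stack: [1]
LOAD_CONST → push 1. Stack: [1, 1]
BINARY_OP + → 1 + 1 = 2. Stack: [2]
STORE_FAST i → i=2. Stack: []
LOAD_FAST i → push 2. Stack: [2]
LOAD_CONST → push 3. Stack: [2, 3]
COMPARE_OP bool(<) → 2 vs 3 = True. Stack: [True]
POP_JUMP_IF_FALSE → pop True; no jump. Stack: []
LOAD_FAST z → push 30. Stack: [30]
LOAD_CONST → push 10. Stack: [30, 10]
BINARY_OP % → 30 % 10 = 0. Stack: [0]
STORE_FAST z → z=0. Stack: []
LOAD_FAST_LOAD_FAST n,a → push 25,-5. Stack: [25, -5]
BINARY_OP - → 25 - -5 = 30. Stack: [30]
STORE_FAST z → z=30. Stack: []
LOAD_FAST i → push 2. Stack: [2]
LOAD_CONST → push 1. Stack: [2, 1]
BINARY_OP + → 2 + 1 = 3. Stack: [3]
STORE_FAST i → i=3. Stack: []
LOAD_FAST i → push 3. Stack: [3]
LOAD_CONST → push 3. Stack: [3, 3]
COMPARE_OP bool(<) → 3 vs 3 = False. Stack: [False]
POP_JUMP_IF_FALSE → pop False; jump. Stack: []
LOAD_FAST z → push 30. Stack: [30]
RETURN_VALUE → return 30.

30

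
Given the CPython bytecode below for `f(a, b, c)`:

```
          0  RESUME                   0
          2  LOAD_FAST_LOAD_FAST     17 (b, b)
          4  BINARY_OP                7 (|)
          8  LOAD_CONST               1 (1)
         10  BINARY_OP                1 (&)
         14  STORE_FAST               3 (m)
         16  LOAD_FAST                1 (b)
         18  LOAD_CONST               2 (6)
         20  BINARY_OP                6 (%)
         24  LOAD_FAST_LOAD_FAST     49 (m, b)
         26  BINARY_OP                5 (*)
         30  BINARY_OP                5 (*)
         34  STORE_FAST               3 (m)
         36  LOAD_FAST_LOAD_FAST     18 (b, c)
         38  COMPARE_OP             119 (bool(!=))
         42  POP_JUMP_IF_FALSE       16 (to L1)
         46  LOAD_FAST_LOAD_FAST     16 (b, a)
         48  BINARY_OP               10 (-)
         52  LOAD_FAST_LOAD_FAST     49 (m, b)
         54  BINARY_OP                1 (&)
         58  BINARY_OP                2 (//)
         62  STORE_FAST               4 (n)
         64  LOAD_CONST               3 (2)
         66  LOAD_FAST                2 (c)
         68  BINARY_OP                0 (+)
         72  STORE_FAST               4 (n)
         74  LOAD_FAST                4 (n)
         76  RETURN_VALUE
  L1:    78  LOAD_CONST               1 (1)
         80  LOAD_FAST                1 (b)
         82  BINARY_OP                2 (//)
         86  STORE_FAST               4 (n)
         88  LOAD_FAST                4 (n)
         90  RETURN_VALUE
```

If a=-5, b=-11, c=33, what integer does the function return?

LOAD_FAST_LOAD_FAST b,b → push -11,-11. Stack: [-11, -11]
BINARY_OP | → -11 | -11 = -11. Stack: [-11]
LOAD_CONST → push 1. Stack: [-11, 1]
BINARY_OP & → -11 & 1 = 1. Stack: [1]
STORE_FAST m → m=1. Stack: []
LOAD_FAST b → push -11. Stack: [-11]
LOAD_CONST → push 6. Stack: [-11, 6]
BINARY_OP % → -11 % 6 = 1. Stack: [1]
LOAD_FAST_LOAD_FAST m,b → push 1,-11. Stack: [1, 1, -11]
BINARY_OP * → 1 * -11 = -11. Stack: [1, -11]
BINARY_OP * → 1 * -11 = -11. Stack: [-11]
STORE_FAST m → m=-11. Stack: []
LOAD_FAST_LOAD_FAST b,c → push -11,33. Stack: [-11, 33]
COMPARE_OP bool(!=) → -11 vs 33 = True. Stack: [True]
POP_JUMP_IF_FALSE → pop True; no jump. Stack: []
LOAD_FAST_LOAD_FAST b,a → push -11,-5. Stack: [-11, -5]
BINARY_OP - → -11 - -5 = -6. Stack: [-6]
LOAD_FAST_LOAD_FAST m,b → push -11,-11. Stack: [-6, -11, -11]
BINARY_OP & → -11 & -11 = -11. Stack: [-6, -11]
BINARY_OP // → -6 // -11 = 0. Stack: [0]
STORE_FAST n → n=0. Stack: []
LOAD_CONST → push 2. Stack: [2]
LOAD_FAST c → push 33. Stack: [2, 33]
BINARY_OP + → 2 + 33 = 35. Stack: [35]
STORE_FAST n → n=35. Stack: []
LOAD_FAST n → push 35. Stack: [35]
RETURN_VALUE → return 35.

35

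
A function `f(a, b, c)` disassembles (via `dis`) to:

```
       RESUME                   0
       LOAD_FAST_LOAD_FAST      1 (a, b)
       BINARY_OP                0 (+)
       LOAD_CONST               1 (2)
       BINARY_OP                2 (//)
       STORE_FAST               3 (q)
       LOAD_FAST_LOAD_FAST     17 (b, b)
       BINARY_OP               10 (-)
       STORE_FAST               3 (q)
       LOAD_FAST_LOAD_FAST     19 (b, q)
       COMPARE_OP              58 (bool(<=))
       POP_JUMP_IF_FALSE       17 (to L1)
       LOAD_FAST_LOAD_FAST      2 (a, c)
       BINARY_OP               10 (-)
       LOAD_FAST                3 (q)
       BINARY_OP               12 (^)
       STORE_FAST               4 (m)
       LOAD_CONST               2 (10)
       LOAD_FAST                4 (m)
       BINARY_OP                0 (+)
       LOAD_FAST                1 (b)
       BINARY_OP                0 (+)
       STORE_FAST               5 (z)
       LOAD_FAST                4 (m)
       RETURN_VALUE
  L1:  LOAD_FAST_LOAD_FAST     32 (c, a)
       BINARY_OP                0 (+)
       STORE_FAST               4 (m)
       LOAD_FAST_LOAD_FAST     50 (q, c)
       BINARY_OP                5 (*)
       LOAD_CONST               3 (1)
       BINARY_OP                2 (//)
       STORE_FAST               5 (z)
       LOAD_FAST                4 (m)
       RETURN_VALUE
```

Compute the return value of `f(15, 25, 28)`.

43

LOAD_FAST_LOAD_FAST a,b → push 15,25. Stack: [15, 25]
BINARY_OP + → 15 + 25 = 40. Stack: [40]
LOAD_CONST → push 2. Stack: [40, 2]
BINARY_OP // → 40 // 2 = 20. Stack: [20]
STORE_FAST q → q=20. Stack: []
LOAD_FAST_LOAD_FAST b,b → push 25,25. Stack: [25, 25]
BINARY_OP - → 25 - 25 = 0. Stack: [0]
STORE_FAST q → q=0. Stack: []
LOAD_FAST_LOAD_FAST b,q → push 25,0. Stack: [25, 0]
COMPARE_OP bool(<=) → 25 vs 0 = False. Stack: [False]
POP_JUMP_IF_FALSE → pop False; jump. Stack: []
LOAD_FAST_LOAD_FAST c,a → push 28,15. Stack: [28, 15]
BINARY_OP + → 28 + 15 = 43. Stack: [43]
STORE_FAST m → m=43. Stack: []
LOAD_FAST_LOAD_FAST q,c → push 0,28. Stack: [0, 28]
BINARY_OP * → 0 * 28 = 0. Stack: [0]
LOAD_CONST → push 1. Stack: [0, 1]
BINARY_OP // → 0 // 1 = 0. Stack: [0]
STORE_FAST z → z=0. Stack: []
LOAD_FAST m → push 43. Stack: [43]
RETURN_VALUE → return 43.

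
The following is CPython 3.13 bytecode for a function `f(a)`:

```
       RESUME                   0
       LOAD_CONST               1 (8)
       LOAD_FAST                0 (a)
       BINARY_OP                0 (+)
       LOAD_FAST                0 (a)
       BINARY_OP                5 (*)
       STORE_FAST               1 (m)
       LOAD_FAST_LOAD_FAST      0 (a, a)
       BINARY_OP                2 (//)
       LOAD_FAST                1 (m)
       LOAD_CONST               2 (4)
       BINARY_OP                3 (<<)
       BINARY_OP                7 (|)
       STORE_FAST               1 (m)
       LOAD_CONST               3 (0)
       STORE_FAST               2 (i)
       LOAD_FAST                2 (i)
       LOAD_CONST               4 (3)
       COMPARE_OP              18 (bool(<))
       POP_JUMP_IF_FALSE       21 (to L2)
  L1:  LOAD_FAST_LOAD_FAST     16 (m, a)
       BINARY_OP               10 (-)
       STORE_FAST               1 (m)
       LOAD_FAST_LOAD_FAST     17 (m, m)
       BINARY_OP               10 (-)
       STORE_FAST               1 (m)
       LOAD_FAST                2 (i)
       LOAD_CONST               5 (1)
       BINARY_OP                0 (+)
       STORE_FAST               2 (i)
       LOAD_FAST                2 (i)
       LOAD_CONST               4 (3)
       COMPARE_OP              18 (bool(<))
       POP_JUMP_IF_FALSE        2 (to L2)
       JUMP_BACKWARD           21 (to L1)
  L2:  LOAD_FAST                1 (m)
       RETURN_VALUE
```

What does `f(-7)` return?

0

LOAD_CONST → push 8. Stack: [8]
LOAD_FAST a → push -7. Stack: [8, -7]
BINARY_OP + → 8 + -7 = 1. Stack: [1]
LOAD_FAST a → push -7. Stack: [1, -7]
BINARY_OP * → 1 * -7 = -7. Stack: [-7]
STORE_FAST m → m=-7. Stack: []
LOAD_FAST_LOAD_FAST a,a → push -7,-7. Stack: [-7, -7]
BINARY_OP // → -7 // -7 = 1. Stack: [1]
LOAD_FAST m → push -7. Stack: [1, -7]
LOAD_CONST → push 4. Stack: [1, -7, 4]
BINARY_OP << → -7 << 4 = -112. Stack: [1, -112]
BINARY_OP | → 1 | -112 = -111. Stack: [-111]
STORE_FAST m → m=-111. Stack: []
LOAD_CONST → push 0. Stack: [0]
STORE_FAST i → i=0. Stack: []
LOAD_FAST i → push 0. Stack: [0]
LOAD_CONST → push 3. Stack: [0, 3]
COMPARE_OP bool(<) → 0 vs 3 = True. Stack: [True]
POP_JUMP_IF_FALSE → pop True; no jump. Stack: []
LOAD_FAST_LOAD_FAST m,a → push -111,-7. Stack: [-111, -7]
BINARY_OP - → -111 - -7 = -104. Stack: [-104]
STORE_FAST m → m=-104. Stack: []
LOAD_FAST_LOAD_FAST m,m → push -104,-104. Stack: [-104, -104]
BINARY_OP - → -104 - -104 = 0. Stack: [0]
STORE_FAST m → m=0. Stack: []
LOAD_FAST i → push 0. Stack: [0]
LOAD_CONST → push 1. Stack: [0, 1]
BINARY_OP + → 0 + 1 = 1. Stack: [1]
STORE_FAST i → i=1. Stack: []
LOAD_FAST i → push 1. Stack: [1]
LOAD_CONST → push 3. Stack: [1, 3]
COMPARE_OP bool(<) → 1 vs 3 = True. Stack: [True]
POP_JUMP_IF_FALSE → pop True; no jump. Stack: []
LOAD_FAST_LOAD_FAST m,a → push 0,-7. Stack: [0, -7]
BINARY_OP - → 0 - -7 = 7. Stack: [7]
STORE_FAST m → m=7. Stack: []
LOAD_FAST_LOAD_FAST m,m → push 7,7. Stack: [7, 7]
BINARY_OP - → 7 - 7 = 0. Stack: [0]
STORE_FAST m → m=0. Stack: []
LOAD_FAST i → push 1. Stack: [1]
LOAD_CONST → push 1. Stack: [1, 1]
BINARY_OP + → 1 + 1 = 2. Stack: [2]
STORE_FAST i → i=2. Stack: []
LOAD_FAST i → push 2. Stack: [2]
LOAD_CONST → push 3. Stack: [2, 3]
COMPARE_OP bool(<) → 2 vs 3 = True. Stack: [True]
POP_JUMP_IF_FALSE → pop True; no jump. Stack: []
LOAD_FAST_LOAD_FAST m,a → push 0,-7. Stack: [0, -7]
BINARY_OP - → 0 - -7 = 7. Stack: [7]
STORE_FAST m → m=7. Stack: []
LOAD_FAST_LOAD_FAST m,m → push 7,7. Stack: [7, 7]
BINARY_OP - → 7 - 7 = 0. Stack: [0]
STORE_FAST m → m=0. Stack: []
LOAD_FAST i → push 2. Stack: [2]
LOAD_CONST → push 1. Stack: [2, 1]
BINARY_OP + → 2 + 1 = 3. Stack: [3]
STORE_FAST i → i=3. Stack: []
LOAD_FAST i → push 3. Stack: [3]
LOAD_CONST → push 3. Stack: [3, 3]
COMPARE_OP bool(<) → 3 vs 3 = False. Stack: [False]
POP_JUMP_IF_FALSE → pop False; jump. Stack: []
LOAD_FAST m → push 0. Stack: [0]
RETURN_VALUE → return 0.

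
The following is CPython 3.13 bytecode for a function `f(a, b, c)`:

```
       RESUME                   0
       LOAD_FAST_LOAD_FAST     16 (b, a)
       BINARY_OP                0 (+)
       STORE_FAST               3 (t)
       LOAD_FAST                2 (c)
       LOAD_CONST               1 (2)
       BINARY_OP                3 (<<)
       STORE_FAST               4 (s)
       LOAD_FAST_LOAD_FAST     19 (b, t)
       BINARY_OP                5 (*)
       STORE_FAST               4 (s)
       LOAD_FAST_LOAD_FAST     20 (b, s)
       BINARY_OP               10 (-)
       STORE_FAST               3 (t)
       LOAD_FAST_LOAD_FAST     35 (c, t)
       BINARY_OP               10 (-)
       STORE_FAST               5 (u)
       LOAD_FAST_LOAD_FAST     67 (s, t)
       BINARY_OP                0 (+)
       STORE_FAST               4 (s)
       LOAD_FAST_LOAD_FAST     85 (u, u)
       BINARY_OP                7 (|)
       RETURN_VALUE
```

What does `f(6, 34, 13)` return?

1339

LOAD_FAST_LOAD_FAST b,a → push 34,6. Stack: [34, 6]
BINARY_OP + → 34 + 6 = 40. Stack: [40]
STORE_FAST t → t=40. Stack: []
LOAD_FAST c → push 13. Stack: [13]
LOAD_CONST → push 2. Stack: [13, 2]
BINARY_OP << → 13 << 2 = 52. Stack: [52]
STORE_FAST s → s=52. Stack: []
LOAD_FAST_LOAD_FAST b,t → push 34,40. Stack: [34, 40]
BINARY_OP * → 34 * 40 = 1360. Stack: [1360]
STORE_FAST s → s=1360. Stack: []
LOAD_FAST_LOAD_FAST b,s → push 34,1360. Stack: [34, 1360]
BINARY_OP - → 34 - 1360 = -1326. Stack: [-1326]
STORE_FAST t → t=-1326. Stack: []
LOAD_FAST_LOAD_FAST c,t → push 13,-1326. Stack: [13, -1326]
BINARY_OP - → 13 - -1326 = 1339. Stack: [1339]
STORE_FAST u → u=1339. Stack: []
LOAD_FAST_LOAD_FAST s,t → push 1360,-1326. Stack: [1360, -1326]
BINARY_OP + → 1360 + -1326 = 34. Stack: [34]
STORE_FAST s → s=34. Stack: []
LOAD_FAST_LOAD_FAST u,u → push 1339,1339. Stack: [1339, 1339]
BINARY_OP | → 1339 | 1339 = 1339. Stack: [1339]
RETURN_VALUE → return 1339.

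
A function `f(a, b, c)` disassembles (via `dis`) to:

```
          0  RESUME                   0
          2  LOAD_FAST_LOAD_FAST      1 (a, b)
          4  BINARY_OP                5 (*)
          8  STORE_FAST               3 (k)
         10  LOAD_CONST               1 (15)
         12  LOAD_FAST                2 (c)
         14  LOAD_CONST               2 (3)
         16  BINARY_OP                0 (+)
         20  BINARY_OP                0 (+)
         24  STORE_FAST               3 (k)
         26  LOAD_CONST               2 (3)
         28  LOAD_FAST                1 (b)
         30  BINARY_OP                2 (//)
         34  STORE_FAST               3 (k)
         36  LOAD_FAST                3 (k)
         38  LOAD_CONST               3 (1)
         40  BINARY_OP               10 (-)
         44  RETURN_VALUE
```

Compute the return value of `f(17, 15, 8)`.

-1

LOAD_FAST_LOAD_FAST a,b → push 17,15. Stack: [17, 15]
BINARY_OP * → 17 * 15 = 255. Stack: [255]
STORE_FAST k → k=255. Stack: []
LOAD_CONST → push 15. Stack: [15]
LOAD_FAST c → push 8. Stack: [15, 8]
LOAD_CONST → push 3. Stack: [15, 8, 3]
BINARY_OP + → 8 + 3 = 11. Stack: [15, 11]
BINARY_OP + → 15 + 11 = 26. Stack: [26]
STORE_FAST k → k=26. Stack: []
LOAD_CONST → push 3. Stack: [3]
LOAD_FAST b → push 15. Stack: [3, 15]
BINARY_OP // → 3 // 15 = 0. Stack: [0]
STORE_FAST k → k=0. Stack: []
LOAD_FAST k → push 0. Stack: [0]
LOAD_CONST → push 1. Stack: [0, 1]
BINARY_OP - → 0 - 1 = -1. Stack: [-1]
RETURN_VALUE → return -1.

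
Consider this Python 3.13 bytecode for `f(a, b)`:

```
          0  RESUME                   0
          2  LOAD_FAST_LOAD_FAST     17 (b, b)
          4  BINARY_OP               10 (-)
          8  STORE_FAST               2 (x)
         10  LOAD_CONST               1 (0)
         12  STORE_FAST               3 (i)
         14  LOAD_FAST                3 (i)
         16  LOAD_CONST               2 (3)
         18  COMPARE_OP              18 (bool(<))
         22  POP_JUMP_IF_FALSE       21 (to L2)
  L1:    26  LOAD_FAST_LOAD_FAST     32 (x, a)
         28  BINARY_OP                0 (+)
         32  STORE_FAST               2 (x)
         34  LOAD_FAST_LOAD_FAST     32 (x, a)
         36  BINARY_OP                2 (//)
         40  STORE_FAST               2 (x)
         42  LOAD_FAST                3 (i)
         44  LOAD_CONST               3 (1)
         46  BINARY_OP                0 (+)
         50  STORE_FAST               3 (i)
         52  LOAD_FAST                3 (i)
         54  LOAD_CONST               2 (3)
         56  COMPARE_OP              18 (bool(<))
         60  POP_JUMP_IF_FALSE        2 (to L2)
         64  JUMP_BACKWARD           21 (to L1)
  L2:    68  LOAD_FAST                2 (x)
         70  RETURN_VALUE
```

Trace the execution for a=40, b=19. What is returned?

LOAD_FAST_LOAD_FAST b,b → push 19,19. Stack: [19, 19]
BINARY_OP - → 19 - 19 = 0. Stack: [0]
STORE_FAST x → x=0. Stack: []
LOAD_CONST → push 0. Stack: [0]
STORE_FAST i → i=0. Stack: []
LOAD_FAST i → push 0. Stack: [0]
LOAD_CONST → push 3. Stack: [0, 3]
COMPARE_OP bool(<) → 0 vs 3 = True. Stack: [True]
POP_JUMP_IF_FALSE → pop True; no jump. Stack: []
LOAD_FAST_LOAD_FAST x,a → push 0,40. Stack: [0, 40]
BINARY_OP + → 0 + 40 = 40. Stack: [40]
STORE_FAST x → x=40. Stack: []
LOAD_FAST_LOAD_FAST x,a → push 40,40. Stack: [40, 40]
BINARY_OP // → 40 // 40 = 1. Stack: [1]
STORE_FAST x → x=1. Stack: []
LOAD_FAST i → push 0. Stack: [0]
LOAD_CONST → push 1. Stack: [0, 1]
BINARY_OP + → 0 + 1 = 1. Stack: [1]
STORE_FAST i → i=1. Stack: []
LOAD_FAST i → push 1. Stack: [1]
LOAD_CONST → push 3. Stack: [1, 3]
COMPARE_OP bool(<) → 1 vs 3 = True. Stack: [True]
POP_JUMP_IF_FALSE → pop True; no jump. Stack: []
LOAD_FAST_LOAD_FAST x,a → push 1,40. Stack: [1, 40]
BINARY_OP + → 1 + 40 = 41. Stack: [41]
STORE_FAST x → x=41. Stack: []
LOAD_FAST_LOAD_FAST x,a → push 41,40. Stack: [41, 40]
BINARY_OP // → 41 // 40 = 1. Stack: [1]
STORE_FAST x → x=1. Stack: []
LOAD_FAST i → push 1. Stack: [1]
LOAD_CONST → push 1. Stack: [1, 1]
BINARY_OP + → 1 + 1 = 2. Stack: [2]
STORE_FAST i → i=2. Stack: []
LOAD_FAST i → push 2. Stack: [2]
LOAD_CONST → push 3. Stack: [2, 3]
COMPARE_OP bool(<) → 2 vs 3 = True. Stack: [True]
POP_JUMP_IF_FALSE → pop True; no jump. Stack: []
LOAD_FAST_LOAD_FAST x,a → push 1,40. Stack: [1, 40]
BINARY_OP + → 1 + 40 = 41. Stack: [41]
STORE_FAST x → x=41. Stack: []
LOAD_FAST_LOAD_FAST x,a → push 41,40. Stack: [41, 40]
BINARY_OP // → 41 // 40 = 1. Stack: [1]
STORE_FAST x → x=1. Stack: []
LOAD_FAST i → push 2. Stack: [2]
LOAD_CONST → push 1. Stack: [2, 1]
BINARY_OP + → 2 + 1 = 3. Stack: [3]
STORE_FAST i → i=3. Stack: []
LOAD_FAST i → push 3. Stack: [3]
LOAD_CONST → push 3. Stack: [3, 3]
COMPARE_OP bool(<) → 3 vs 3 = False. Stack: [False]
POP_JUMP_IF_FALSE → pop False; jump. Stack: []
LOAD_FAST x → push 1. Stack: [1]
RETURN_VALUE → return 1.

1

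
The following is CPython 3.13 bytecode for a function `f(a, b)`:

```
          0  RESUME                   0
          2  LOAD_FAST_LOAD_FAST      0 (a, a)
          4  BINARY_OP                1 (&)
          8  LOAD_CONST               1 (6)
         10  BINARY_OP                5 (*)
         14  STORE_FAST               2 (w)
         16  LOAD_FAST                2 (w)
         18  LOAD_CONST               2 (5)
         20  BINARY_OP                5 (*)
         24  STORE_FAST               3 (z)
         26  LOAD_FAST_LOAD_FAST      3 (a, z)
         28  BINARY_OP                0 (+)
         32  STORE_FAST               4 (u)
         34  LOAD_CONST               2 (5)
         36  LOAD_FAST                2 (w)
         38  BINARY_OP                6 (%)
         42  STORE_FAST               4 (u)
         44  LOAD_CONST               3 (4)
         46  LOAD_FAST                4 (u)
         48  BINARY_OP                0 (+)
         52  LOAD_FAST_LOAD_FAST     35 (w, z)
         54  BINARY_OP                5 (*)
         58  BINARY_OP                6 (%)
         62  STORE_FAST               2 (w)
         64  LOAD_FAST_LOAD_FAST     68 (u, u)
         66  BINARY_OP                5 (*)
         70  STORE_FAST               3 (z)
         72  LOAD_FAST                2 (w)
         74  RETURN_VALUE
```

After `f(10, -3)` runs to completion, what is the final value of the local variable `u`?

LOAD_FAST_LOAD_FAST a,a → push 10,10. Stack: [10, 10]
BINARY_OP & → 10 & 10 = 10. Stack: [10]
LOAD_CONST → push 6. Stack: [10, 6]
BINARY_OP * → 10 * 6 = 60. Stack: [60]
STORE_FAST w → w=60. Stack: []
LOAD_FAST w → push 60. Stack: [60]
LOAD_CONST → push 5. Stack: [60, 5]
BINARY_OP * → 60 * 5 = 300. Stack: [300]
STORE_FAST z → z=300. Stack: []
LOAD_FAST_LOAD_FAST a,z → push 10,300. Stack: [10, 300]
BINARY_OP + → 10 + 300 = 310. Stack: [310]
STORE_FAST u → u=310. Stack: []
LOAD_CONST → push 5. Stack: [5]
LOAD_FAST w → push 60. Stack: [5, 60]
BINARY_OP % → 5 % 60 = 5. Stack: [5]
STORE_FAST u → u=5. Stack: []
LOAD_CONST → push 4. Stack: [4]
LOAD_FAST u → push 5. Stack: [4, 5]
BINARY_OP + → 4 + 5 = 9. Stack: [9]
LOAD_FAST_LOAD_FAST w,z → push 60,300. Stack: [9, 60, 300]
BINARY_OP * → 60 * 300 = 18000. Stack: [9, 18000]
BINARY_OP % → 9 % 18000 = 9. Stack: [9]
STORE_FAST w → w=9. Stack: []
LOAD_FAST_LOAD_FAST u,u → push 5,5. Stack: [5, 5]
BINARY_OP * → 5 * 5 = 25. Stack: [25]
STORE_FAST z → z=25. Stack: []
LOAD_FAST w → push 9. Stack: [9]
RETURN_VALUE → return 9.

5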